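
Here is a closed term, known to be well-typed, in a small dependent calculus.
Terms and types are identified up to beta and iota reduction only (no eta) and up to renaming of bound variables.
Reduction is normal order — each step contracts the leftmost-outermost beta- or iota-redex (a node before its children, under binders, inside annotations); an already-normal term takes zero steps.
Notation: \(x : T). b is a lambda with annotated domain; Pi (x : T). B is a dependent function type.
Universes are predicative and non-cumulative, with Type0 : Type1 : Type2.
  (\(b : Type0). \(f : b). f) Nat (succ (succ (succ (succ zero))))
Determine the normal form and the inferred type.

normal form:
  succ (succ (succ (succ zero)))
type:
  Nat
observation: 2 normal-order steps normalize the term, beginning with a beta-redex.


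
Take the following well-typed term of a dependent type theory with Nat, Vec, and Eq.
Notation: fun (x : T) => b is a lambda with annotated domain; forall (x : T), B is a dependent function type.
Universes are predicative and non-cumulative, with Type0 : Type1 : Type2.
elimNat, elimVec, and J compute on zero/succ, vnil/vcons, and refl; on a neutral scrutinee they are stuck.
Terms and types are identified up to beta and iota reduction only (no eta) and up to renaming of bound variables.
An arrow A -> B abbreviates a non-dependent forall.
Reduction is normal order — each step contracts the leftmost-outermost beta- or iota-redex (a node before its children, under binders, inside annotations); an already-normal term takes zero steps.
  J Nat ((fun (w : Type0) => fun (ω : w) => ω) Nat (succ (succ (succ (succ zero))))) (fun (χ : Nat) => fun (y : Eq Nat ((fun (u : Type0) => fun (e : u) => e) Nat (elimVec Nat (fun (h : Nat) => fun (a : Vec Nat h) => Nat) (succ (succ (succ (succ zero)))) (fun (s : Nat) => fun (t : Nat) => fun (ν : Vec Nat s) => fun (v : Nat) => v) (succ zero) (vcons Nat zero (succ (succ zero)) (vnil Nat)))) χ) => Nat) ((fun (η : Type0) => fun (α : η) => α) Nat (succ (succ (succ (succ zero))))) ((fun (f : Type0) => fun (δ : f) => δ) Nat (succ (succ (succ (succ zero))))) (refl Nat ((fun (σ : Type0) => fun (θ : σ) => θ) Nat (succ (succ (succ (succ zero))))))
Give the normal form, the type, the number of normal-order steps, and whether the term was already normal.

resulting normal form:
  succ (succ (succ (succ zero)))
type:
  Nat
normal-order step count: 3
started in normal form: no
first contracted redex: a J iota-redex


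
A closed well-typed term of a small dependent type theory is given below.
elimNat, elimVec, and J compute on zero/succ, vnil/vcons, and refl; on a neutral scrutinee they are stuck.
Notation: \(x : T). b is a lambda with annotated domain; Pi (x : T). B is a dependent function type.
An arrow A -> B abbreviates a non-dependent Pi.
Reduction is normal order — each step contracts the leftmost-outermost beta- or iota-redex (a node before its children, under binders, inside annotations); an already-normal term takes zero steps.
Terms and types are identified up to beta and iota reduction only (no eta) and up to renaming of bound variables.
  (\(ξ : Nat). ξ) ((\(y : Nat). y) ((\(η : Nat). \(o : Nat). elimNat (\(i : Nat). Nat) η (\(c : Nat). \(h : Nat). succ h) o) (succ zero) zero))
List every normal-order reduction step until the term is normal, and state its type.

normal-order reduction sequence:
  (\(ξ : Nat). ξ) ((\(y : Nat). y) ((\(η : Nat). \(o : Nat). elimNat (\(i : Nat). Nat) η (\(c : Nat). \(h : Nat). succ h) o) (succ zero) zero))
  ~> (\(ξ : Nat). ξ) ((\(y : Nat). \(η : Nat). elimNat (\(o : Nat). Nat) y (\(i : Nat). \(c : Nat). succ c) η) (succ zero) zero)
  ~> (\(ξ : Nat). \(y : Nat). elimNat (\(η : Nat). Nat) ξ (\(o : Nat). \(i : Nat). succ i) y) (succ zero) zero
  ~> (\(ξ : Nat). elimNat (\(y : Nat). Nat) (succ zero) (\(η : Nat). \(o : Nat). succ o) ξ) zero
  ~> elimNat (\(ξ : Nat). Nat) (succ zero) (\(y : Nat). \(η : Nat). succ η) zero
  ~> succ zero
the term's type:
  Nat


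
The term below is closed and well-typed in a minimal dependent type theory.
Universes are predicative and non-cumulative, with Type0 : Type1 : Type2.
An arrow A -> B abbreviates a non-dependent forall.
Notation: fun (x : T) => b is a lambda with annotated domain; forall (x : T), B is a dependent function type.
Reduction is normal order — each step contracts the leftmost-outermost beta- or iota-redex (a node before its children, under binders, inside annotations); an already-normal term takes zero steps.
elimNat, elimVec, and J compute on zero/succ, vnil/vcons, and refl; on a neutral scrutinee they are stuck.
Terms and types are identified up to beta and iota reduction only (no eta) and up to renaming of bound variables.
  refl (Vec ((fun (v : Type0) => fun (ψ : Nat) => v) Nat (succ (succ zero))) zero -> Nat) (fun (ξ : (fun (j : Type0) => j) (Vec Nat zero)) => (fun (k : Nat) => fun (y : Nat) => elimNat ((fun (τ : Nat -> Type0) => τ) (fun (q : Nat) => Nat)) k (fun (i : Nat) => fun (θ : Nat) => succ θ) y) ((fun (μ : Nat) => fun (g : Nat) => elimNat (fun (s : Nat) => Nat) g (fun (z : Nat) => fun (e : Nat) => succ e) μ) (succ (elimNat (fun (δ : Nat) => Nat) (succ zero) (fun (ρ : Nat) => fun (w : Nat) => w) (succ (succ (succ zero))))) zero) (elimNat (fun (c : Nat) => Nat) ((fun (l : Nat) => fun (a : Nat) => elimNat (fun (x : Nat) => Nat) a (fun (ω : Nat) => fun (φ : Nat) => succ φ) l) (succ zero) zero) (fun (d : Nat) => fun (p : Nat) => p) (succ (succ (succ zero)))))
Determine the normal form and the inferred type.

resulting normal form:
  refl (Vec Nat zero -> Nat) (fun (v : Vec Nat zero) => succ (succ (succ zero)))
inferred type:
  Eq (Vec Nat zero -> Nat) (fun (v : Vec Nat zero) => succ (succ (succ zero))) (fun (ψ : Vec Nat zero) => succ (succ (succ zero)))
observation: contracting a beta-redex first, the term normalizes in 45 steps.


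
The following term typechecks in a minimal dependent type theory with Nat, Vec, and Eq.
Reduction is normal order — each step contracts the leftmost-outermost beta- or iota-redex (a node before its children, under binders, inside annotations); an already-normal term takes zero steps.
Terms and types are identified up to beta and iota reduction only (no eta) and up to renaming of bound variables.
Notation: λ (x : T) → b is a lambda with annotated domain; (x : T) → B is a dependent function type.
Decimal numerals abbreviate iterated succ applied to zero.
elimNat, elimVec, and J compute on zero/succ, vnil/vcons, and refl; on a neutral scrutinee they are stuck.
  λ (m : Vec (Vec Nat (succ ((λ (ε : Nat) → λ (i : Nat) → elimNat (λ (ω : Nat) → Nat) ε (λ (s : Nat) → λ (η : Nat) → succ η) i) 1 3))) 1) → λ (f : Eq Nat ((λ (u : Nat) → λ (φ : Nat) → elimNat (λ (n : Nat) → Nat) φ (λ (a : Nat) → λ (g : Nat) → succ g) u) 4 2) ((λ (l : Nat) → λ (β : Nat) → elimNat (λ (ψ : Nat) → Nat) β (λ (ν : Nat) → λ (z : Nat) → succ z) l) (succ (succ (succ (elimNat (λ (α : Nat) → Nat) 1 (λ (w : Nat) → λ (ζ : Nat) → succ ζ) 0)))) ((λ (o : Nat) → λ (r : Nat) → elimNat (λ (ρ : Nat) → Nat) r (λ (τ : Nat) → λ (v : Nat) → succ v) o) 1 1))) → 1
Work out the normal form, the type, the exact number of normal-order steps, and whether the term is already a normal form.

reduced normal form:
  λ (m : Vec (Vec Nat 5) 1) → λ (ε : Eq Nat 6 6) → 1
inferred type:
  (m : Vec (Vec Nat 5) 1) → (ε : Eq Nat 6 6) → Nat
steps to reach normal form (normal order): 49
already normal: no
first redex: a beta-redex


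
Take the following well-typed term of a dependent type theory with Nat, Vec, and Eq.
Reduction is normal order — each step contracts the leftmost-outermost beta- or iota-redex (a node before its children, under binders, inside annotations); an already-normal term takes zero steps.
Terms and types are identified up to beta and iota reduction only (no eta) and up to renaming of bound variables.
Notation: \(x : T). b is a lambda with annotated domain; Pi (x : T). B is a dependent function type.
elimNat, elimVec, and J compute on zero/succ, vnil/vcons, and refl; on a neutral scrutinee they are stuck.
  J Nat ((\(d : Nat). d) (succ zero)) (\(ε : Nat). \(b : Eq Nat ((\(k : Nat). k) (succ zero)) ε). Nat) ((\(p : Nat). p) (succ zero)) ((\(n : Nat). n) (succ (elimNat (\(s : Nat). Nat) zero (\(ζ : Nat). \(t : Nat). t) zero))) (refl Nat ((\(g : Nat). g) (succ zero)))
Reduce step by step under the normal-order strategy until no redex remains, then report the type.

normal-order reduction:
  J Nat ((\(d : Nat). d) (succ zero)) (\(ε : Nat). \(b : Eq Nat ((\(k : Nat). k) (succ zero)) ε). Nat) ((\(p : Nat). p) (succ zero)) ((\(n : Nat). n) (succ (elimNat (\(s : Nat). Nat) zero (\(ζ : Nat). \(t : Nat). t) zero))) (refl Nat ((\(g : Nat). g) (succ zero)))
  ~> (\(d : Nat). d) (succ zero)
  ~> succ zero
type:
  Nat


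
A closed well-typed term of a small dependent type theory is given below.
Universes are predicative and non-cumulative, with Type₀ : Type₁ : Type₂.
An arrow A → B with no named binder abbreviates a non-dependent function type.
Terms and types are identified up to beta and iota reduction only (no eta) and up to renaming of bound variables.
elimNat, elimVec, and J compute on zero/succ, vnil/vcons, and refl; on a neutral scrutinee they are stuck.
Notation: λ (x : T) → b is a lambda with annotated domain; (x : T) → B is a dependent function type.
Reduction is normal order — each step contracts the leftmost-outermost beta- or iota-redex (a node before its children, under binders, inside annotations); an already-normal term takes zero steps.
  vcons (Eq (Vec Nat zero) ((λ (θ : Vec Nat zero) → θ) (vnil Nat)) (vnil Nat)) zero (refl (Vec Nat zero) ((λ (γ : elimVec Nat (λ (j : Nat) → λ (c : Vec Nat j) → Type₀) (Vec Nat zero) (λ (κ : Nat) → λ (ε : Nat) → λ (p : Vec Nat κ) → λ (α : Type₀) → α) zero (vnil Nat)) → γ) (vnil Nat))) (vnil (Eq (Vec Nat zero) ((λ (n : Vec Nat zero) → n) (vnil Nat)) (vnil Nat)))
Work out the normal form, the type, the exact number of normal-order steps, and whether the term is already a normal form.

resulting normal form:
  vcons (Eq (Vec Nat zero) (vnil Nat) (vnil Nat)) zero (refl (Vec Nat zero) (vnil Nat)) (vnil (Eq (Vec Nat zero) (vnil Nat) (vnil Nat)))
type:
  Vec (Eq (Vec Nat zero) (vnil Nat) (vnil Nat)) (succ zero)
normal-order step count: 3
already normal: no
first contracted redex: a beta-redex


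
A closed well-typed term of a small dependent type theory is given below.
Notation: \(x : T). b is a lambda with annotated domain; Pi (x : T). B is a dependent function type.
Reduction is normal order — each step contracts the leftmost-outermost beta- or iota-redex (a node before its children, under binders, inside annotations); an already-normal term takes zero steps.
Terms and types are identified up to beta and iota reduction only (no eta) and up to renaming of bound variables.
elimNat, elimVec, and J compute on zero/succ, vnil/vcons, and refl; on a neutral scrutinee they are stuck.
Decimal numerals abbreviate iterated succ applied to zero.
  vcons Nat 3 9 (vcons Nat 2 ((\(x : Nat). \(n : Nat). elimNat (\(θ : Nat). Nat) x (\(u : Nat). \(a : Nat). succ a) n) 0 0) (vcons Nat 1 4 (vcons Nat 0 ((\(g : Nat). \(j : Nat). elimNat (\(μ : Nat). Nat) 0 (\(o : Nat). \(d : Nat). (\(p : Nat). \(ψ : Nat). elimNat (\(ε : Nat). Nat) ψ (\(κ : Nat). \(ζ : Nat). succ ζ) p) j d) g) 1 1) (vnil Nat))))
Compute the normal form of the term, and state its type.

resulting normal form:
  vcons Nat 3 9 (vcons Nat 2 0 (vcons Nat 1 4 (vcons Nat 0 1 (vnil Nat))))
the term's type:
  Vec Nat 4
observation: normalization takes exactly 15 steps under the normal-order strategy.


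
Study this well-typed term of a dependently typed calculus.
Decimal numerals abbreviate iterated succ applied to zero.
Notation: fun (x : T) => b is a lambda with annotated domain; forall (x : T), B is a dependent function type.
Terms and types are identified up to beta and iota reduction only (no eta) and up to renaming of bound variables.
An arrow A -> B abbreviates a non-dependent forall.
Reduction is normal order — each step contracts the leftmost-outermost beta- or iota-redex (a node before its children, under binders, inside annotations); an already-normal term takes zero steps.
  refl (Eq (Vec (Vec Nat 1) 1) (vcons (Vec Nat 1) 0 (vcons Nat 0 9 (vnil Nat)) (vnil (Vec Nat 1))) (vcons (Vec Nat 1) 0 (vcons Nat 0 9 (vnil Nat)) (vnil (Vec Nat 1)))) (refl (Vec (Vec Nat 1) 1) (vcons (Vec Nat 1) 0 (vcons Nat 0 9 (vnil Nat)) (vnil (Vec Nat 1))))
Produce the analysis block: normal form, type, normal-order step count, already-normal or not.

reduced normal form:
  refl (Eq (Vec (Vec Nat 1) 1) (vcons (Vec Nat 1) 0 (vcons Nat 0 9 (vnil Nat)) (vnil (Vec Nat 1))) (vcons (Vec Nat 1) 0 (vcons Nat 0 9 (vnil Nat)) (vnil (Vec Nat 1)))) (refl (Vec (Vec Nat 1) 1) (vcons (Vec Nat 1) 0 (vcons Nat 0 9 (vnil Nat)) (vnil (Vec Nat 1))))
type:
  Eq (Eq (Vec (Vec Nat 1) 1) (vcons (Vec Nat 1) 0 (vcons Nat 0 9 (vnil Nat)) (vnil (Vec Nat 1))) (vcons (Vec Nat 1) 0 (vcons Nat 0 9 (vnil Nat)) (vnil (Vec Nat 1)))) (refl (Vec (Vec Nat 1) 1) (vcons (Vec Nat 1) 0 (vcons Nat 0 9 (vnil Nat)) (vnil (Vec Nat 1)))) (refl (Vec (Vec Nat 1) 1) (vcons (Vec Nat 1) 0 (vcons Nat 0 9 (vnil Nat)) (vnil (Vec Nat 1))))
reduction steps (normal order): 0
started in normal form: yes


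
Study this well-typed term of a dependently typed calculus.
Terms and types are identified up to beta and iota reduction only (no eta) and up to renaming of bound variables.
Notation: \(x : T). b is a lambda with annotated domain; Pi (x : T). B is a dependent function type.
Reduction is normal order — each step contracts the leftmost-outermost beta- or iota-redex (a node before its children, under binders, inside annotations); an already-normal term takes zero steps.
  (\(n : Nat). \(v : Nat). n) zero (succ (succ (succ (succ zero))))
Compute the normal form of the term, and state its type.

reduced normal form:
  zero
inferred type:
  Nat


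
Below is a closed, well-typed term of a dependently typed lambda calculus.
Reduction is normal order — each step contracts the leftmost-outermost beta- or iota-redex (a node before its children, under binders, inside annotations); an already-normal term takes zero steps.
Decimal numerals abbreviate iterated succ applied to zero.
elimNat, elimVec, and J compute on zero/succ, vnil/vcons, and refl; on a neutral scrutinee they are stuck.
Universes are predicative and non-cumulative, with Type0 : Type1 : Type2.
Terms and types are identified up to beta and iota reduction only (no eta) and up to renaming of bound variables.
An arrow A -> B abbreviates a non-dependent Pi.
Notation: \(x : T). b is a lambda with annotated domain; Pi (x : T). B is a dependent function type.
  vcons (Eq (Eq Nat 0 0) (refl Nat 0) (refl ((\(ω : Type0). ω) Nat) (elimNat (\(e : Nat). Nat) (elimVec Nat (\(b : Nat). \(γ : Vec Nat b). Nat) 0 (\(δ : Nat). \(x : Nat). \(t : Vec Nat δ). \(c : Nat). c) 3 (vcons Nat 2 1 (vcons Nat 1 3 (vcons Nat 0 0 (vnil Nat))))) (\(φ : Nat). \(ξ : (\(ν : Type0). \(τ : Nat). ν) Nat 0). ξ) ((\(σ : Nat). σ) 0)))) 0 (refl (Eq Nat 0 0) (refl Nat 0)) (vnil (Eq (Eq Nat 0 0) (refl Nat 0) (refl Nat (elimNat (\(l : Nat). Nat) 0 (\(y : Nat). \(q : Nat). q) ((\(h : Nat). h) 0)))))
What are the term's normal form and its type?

normal form:
  vcons (Eq (Eq Nat 0 0) (refl Nat 0) (refl Nat 0)) 0 (refl (Eq Nat 0 0) (refl Nat 0)) (vnil (Eq (Eq Nat 0 0) (refl Nat 0) (refl Nat 0)))
inferred type:
  Vec (Eq (Eq Nat 0 0) (refl Nat 0) (refl Nat 0)) 1


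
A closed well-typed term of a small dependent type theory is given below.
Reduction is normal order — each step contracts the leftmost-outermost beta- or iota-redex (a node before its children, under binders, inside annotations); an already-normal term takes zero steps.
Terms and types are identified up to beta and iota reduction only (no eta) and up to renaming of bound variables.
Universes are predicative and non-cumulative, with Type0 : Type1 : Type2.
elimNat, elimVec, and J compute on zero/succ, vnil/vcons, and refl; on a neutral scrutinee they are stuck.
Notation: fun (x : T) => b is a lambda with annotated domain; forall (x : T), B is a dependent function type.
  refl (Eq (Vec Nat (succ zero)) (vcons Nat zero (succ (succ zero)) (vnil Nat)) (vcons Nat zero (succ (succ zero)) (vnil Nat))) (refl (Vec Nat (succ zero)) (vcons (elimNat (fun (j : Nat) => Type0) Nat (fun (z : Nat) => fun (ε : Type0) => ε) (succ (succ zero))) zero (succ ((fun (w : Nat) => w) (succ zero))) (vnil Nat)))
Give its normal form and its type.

normal form:
  refl (Eq (Vec Nat (succ zero)) (vcons Nat zero (succ (succ zero)) (vnil Nat)) (vcons Nat zero (succ (succ zero)) (vnil Nat))) (refl (Vec Nat (succ zero)) (vcons Nat zero (succ (succ zero)) (vnil Nat)))
type:
  Eq (Eq (Vec Nat (succ zero)) (vcons Nat zero (succ (succ zero)) (vnil Nat)) (vcons Nat zero (succ (succ zero)) (vnil Nat))) (refl (Vec Nat (succ zero)) (vcons Nat zero (succ (succ zero)) (vnil Nat))) (refl (Vec Nat (succ zero)) (vcons Nat zero (succ (succ zero)) (vnil Nat)))


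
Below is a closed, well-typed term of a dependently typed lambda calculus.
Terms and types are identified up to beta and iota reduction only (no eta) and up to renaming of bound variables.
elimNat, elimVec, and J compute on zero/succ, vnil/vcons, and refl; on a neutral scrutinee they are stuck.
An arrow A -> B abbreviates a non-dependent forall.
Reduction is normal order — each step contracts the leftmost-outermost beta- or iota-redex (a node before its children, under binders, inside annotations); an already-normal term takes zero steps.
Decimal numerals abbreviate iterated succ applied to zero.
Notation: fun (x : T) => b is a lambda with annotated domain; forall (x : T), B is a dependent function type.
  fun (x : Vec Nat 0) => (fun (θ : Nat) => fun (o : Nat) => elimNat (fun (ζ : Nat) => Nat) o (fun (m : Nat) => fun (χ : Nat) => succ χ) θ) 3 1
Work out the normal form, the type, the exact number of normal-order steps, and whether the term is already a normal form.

resulting normal form:
  fun (x : Vec Nat 0) => 4
the term's type:
  Vec Nat 0 -> Nat
steps to reach normal form (normal order): 12
already normal: no
first redex: a beta-redex


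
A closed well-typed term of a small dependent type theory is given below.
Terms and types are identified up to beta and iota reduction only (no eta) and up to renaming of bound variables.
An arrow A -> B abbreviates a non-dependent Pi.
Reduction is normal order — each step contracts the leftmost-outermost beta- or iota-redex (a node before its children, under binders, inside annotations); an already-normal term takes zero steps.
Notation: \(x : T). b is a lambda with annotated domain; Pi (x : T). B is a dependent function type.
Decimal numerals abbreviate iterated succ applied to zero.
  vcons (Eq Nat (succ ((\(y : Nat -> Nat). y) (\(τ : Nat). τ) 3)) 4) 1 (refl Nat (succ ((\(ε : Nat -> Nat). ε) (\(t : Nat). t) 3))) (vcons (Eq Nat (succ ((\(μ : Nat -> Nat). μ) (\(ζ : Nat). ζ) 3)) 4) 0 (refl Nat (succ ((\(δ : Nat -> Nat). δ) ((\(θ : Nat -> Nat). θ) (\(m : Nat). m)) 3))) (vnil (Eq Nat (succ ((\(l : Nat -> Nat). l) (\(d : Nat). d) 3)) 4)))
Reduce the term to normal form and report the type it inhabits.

normal form:
  vcons (Eq Nat 4 4) 1 (refl Nat 4) (vcons (Eq Nat 4 4) 0 (refl Nat 4) (vnil (Eq Nat 4 4)))
inferred type:
  Vec (Eq Nat 4 4) 2


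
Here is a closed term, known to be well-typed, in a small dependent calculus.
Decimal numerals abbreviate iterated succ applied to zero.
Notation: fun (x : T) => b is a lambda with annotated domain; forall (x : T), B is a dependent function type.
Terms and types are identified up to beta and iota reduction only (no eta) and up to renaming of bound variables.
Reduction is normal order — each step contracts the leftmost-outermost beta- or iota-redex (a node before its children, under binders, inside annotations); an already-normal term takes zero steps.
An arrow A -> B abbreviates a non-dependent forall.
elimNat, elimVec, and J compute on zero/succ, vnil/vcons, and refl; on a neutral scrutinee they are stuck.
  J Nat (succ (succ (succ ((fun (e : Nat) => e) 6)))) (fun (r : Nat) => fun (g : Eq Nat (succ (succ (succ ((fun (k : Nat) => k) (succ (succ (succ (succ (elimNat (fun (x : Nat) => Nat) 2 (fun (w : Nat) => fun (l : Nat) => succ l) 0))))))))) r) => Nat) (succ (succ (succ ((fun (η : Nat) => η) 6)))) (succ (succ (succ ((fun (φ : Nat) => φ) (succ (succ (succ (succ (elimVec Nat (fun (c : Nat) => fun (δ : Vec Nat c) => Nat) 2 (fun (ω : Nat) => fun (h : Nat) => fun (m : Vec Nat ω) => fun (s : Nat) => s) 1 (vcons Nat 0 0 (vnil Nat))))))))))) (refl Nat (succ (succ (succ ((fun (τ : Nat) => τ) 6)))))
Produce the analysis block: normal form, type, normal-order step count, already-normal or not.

normal form:
  9
type:
  Nat
reduction steps (normal order): 2
already normal: no
first redex: a J iota-redex


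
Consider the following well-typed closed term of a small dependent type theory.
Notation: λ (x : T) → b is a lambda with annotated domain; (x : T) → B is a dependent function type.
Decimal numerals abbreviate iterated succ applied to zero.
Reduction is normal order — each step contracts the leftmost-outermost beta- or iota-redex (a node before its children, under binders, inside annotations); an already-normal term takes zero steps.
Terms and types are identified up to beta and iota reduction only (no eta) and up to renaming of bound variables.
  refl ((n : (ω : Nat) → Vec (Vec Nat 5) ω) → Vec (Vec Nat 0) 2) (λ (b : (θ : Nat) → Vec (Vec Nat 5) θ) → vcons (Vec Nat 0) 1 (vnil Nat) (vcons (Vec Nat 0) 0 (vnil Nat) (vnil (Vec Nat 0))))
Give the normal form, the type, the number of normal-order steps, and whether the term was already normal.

normal form:
  refl ((n : (ω : Nat) → Vec (Vec Nat 5) ω) → Vec (Vec Nat 0) 2) (λ (b : (θ : Nat) → Vec (Vec Nat 5) θ) → vcons (Vec Nat 0) 1 (vnil Nat) (vcons (Vec Nat 0) 0 (vnil Nat) (vnil (Vec Nat 0))))
inferred type:
  Eq ((n : (ω : Nat) → Vec (Vec Nat 5) ω) → Vec (Vec Nat 0) 2) (λ (b : (θ : Nat) → Vec (Vec Nat 5) θ) → vcons (Vec Nat 0) 1 (vnil Nat) (vcons (Vec Nat 0) 0 (vnil Nat) (vnil (Vec Nat 0)))) (λ (z : (h : Nat) → Vec (Vec Nat 5) h) → vcons (Vec Nat 0) 1 (vnil Nat) (vcons (Vec Nat 0) 0 (vnil Nat) (vnil (Vec Nat 0))))
reduction steps (normal order): 0
already normal: yes


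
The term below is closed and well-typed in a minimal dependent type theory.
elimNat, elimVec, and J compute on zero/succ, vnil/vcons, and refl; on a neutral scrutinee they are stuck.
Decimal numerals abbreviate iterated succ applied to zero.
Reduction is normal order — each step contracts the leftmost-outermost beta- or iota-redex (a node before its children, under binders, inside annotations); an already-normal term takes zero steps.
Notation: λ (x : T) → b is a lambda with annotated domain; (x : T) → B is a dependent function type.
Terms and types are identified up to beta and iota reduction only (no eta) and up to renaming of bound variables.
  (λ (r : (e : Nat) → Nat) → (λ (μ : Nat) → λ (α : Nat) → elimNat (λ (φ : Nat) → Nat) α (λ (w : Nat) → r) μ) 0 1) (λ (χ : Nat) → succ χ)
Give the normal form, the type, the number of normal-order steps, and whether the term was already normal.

resulting normal form:
  1
inferred type:
  Nat
reduction steps (normal order): 4
already normal: no
first redex: a beta-redex


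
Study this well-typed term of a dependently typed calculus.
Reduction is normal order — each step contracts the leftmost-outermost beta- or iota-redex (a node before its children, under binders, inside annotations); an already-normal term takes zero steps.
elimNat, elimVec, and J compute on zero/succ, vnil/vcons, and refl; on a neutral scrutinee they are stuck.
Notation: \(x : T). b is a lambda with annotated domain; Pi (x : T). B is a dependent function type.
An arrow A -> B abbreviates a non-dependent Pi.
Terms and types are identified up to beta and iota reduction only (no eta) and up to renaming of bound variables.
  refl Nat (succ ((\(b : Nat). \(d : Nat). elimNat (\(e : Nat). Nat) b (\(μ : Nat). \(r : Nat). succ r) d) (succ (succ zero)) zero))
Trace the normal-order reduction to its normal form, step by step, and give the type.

reduction (normal order):
  refl Nat (succ ((\(b : Nat). \(d : Nat). elimNat (\(e : Nat). Nat) b (\(μ : Nat). \(r : Nat). succ r) d) (succ (succ zero)) zero))
  ~> refl Nat (succ ((\(b : Nat). elimNat (\(d : Nat). Nat) (succ (succ zero)) (\(e : Nat). \(μ : Nat). succ μ) b) zero))
  ~> refl Nat (succ (elimNat (\(b : Nat). Nat) (succ (succ zero)) (\(d : Nat). \(e : Nat). succ e) zero))
  ~> refl Nat (succ (succ (succ zero)))
the term's type:
  Eq Nat (succ (succ (succ zero))) (succ (succ (succ zero)))


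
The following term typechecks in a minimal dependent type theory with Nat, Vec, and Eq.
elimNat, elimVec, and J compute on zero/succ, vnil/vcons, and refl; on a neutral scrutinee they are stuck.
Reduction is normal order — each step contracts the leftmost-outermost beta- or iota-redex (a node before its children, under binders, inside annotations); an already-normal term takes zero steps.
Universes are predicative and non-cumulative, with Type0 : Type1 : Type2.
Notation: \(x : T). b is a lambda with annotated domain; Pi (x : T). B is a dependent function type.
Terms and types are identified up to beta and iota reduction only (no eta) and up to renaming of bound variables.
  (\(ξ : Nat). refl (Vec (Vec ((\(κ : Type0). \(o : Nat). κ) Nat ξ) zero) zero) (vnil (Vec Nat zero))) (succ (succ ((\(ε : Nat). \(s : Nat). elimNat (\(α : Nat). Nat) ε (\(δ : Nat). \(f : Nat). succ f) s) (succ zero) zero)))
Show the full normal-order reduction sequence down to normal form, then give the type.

normal-order reduction sequence:
  (\(ξ : Nat). refl (Vec (Vec ((\(κ : Type0). \(o : Nat). κ) Nat ξ) zero) zero) (vnil (Vec Nat zero))) (succ (succ ((\(ε : Nat). \(s : Nat). elimNat (\(α : Nat). Nat) ε (\(δ : Nat). \(f : Nat). succ f) s) (succ zero) zero)))
  ~> refl (Vec (Vec ((\(ξ : Type0). \(κ : Nat). ξ) Nat (succ (succ ((\(o : Nat). \(ε : Nat). elimNat (\(s : Nat). Nat) o (\(α : Nat). \(δ : Nat). succ δ) ε) (succ zero) zero)))) zero) zero) (vnil (Vec Nat zero))
  ~> refl (Vec (Vec ((\(ξ : Nat). Nat) (succ (succ ((\(κ : Nat). \(o : Nat). elimNat (\(ε : Nat). Nat) κ (\(s : Nat). \(α : Nat). succ α) o) (succ zero) zero)))) zero) zero) (vnil (Vec Nat zero))
  ~> refl (Vec (Vec Nat zero) zero) (vnil (Vec Nat zero))
inferred type:
  Eq (Vec (Vec Nat zero) zero) (vnil (Vec Nat zero)) (vnil (Vec Nat zero))


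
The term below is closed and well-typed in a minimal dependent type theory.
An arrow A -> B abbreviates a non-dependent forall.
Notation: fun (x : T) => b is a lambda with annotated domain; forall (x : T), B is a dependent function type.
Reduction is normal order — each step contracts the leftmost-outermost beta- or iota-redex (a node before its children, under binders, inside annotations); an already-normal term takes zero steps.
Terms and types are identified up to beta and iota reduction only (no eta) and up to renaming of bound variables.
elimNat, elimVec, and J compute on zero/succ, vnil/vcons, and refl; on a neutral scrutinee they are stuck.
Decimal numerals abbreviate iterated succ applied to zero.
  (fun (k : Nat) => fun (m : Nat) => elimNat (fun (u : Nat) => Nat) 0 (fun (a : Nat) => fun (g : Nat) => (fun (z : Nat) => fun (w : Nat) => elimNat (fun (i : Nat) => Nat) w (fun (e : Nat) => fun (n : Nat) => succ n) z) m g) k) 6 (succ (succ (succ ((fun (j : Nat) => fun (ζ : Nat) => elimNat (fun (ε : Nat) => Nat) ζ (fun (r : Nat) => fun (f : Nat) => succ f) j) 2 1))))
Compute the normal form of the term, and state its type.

normal form:
  36
type:
  Nat


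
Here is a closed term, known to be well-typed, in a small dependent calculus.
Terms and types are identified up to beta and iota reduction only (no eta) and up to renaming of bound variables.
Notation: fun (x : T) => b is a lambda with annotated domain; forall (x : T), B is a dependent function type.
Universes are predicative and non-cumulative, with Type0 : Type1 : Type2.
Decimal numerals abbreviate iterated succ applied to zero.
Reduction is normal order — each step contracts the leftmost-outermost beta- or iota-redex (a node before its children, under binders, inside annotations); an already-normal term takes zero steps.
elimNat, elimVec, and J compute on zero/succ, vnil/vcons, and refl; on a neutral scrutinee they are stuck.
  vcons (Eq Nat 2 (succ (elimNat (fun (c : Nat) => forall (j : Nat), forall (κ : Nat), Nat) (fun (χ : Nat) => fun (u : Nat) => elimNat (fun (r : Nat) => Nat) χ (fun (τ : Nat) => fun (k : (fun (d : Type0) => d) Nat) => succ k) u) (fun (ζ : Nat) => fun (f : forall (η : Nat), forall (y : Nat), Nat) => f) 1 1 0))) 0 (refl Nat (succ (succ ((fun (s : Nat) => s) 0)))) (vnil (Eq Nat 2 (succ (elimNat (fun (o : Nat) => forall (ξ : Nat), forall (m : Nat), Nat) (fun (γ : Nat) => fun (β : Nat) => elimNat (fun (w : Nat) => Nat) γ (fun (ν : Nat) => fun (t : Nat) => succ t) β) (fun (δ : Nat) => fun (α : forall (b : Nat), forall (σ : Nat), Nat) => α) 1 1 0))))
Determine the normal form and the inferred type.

resulting normal form:
  vcons (Eq Nat 2 2) 0 (refl Nat 2) (vnil (Eq Nat 2 2))
type:
  Vec (Eq Nat 2 2) 1
observation: contracting an elimNat iota-redex first, the term normalizes in 15 steps.


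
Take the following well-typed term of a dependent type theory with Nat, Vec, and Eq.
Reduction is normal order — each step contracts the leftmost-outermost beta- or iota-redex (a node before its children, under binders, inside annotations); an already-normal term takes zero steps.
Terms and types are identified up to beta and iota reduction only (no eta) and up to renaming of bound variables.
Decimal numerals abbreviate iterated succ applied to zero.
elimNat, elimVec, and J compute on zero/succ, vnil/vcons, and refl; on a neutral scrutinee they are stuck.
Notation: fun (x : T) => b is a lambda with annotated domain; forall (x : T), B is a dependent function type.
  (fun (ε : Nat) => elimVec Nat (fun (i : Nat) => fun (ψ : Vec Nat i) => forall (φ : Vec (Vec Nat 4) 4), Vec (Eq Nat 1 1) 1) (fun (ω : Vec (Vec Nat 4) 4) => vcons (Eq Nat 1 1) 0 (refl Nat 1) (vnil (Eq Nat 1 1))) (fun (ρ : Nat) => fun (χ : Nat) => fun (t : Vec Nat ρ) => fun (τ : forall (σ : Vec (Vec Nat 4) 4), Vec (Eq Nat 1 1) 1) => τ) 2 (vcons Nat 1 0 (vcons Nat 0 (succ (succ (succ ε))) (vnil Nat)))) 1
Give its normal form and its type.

reduced normal form:
  fun (ε : Vec (Vec Nat 4) 4) => vcons (Eq Nat 1 1) 0 (refl Nat 1) (vnil (Eq Nat 1 1))
the term's type:
  forall (ε : Vec (Vec Nat 4) 4), Vec (Eq Nat 1 1) 1


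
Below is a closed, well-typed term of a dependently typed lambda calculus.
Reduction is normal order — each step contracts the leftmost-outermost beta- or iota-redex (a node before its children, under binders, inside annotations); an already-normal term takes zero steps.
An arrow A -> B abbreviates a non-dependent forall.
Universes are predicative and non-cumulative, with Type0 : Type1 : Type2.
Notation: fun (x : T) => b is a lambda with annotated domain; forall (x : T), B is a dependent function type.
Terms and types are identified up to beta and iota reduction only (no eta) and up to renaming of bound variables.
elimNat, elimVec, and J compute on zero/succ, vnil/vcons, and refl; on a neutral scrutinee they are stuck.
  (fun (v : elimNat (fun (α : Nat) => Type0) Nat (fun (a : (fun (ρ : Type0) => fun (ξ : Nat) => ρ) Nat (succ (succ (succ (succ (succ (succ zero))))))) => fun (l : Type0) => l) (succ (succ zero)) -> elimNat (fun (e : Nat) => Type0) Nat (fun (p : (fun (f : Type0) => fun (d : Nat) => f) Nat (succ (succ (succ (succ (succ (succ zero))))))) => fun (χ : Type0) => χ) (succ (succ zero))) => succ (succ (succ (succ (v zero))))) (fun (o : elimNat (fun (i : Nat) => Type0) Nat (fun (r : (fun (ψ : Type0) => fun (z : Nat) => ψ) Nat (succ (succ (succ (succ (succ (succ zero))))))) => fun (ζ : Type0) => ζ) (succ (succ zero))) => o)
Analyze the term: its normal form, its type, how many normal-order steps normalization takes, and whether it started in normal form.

normal form:
  succ (succ (succ (succ zero)))
inferred type:
  Nat
reduction steps (normal order): 2
started in normal form: no
first contracted redex: a beta-redex


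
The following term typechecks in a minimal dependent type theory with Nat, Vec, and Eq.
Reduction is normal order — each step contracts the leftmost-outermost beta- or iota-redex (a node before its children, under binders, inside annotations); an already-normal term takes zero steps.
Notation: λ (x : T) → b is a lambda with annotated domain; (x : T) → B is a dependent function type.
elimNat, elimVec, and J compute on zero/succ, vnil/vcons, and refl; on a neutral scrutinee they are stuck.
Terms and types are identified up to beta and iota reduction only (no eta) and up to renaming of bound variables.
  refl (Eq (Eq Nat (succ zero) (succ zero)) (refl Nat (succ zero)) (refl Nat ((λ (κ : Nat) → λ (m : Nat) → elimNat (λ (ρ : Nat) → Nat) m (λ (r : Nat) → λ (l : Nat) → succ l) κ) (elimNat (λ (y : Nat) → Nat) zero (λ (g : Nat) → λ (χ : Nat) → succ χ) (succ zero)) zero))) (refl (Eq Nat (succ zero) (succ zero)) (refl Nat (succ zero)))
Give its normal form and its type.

resulting normal form:
  refl (Eq (Eq Nat (succ zero) (succ zero)) (refl Nat (succ zero)) (refl Nat (succ zero))) (refl (Eq Nat (succ zero) (succ zero)) (refl Nat (succ zero)))
inferred type:
  Eq (Eq (Eq Nat (succ zero) (succ zero)) (refl Nat (succ zero)) (refl Nat (succ zero))) (refl (Eq Nat (succ zero) (succ zero)) (refl Nat (succ zero))) (refl (Eq Nat (succ zero) (succ zero)) (refl Nat (succ zero)))
observation: the term reaches its normal form after 10 normal-order steps.


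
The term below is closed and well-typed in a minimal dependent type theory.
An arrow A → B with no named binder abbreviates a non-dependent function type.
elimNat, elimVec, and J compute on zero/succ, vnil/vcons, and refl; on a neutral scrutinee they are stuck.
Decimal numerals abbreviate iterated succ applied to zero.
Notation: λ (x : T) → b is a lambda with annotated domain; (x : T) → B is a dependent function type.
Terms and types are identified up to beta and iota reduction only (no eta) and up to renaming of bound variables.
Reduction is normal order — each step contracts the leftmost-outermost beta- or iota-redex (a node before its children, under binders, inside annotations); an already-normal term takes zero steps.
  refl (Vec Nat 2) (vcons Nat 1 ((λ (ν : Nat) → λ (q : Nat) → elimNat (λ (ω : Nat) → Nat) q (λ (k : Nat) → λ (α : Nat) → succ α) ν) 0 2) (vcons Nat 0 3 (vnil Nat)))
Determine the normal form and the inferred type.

resulting normal form:
  refl (Vec Nat 2) (vcons Nat 1 2 (vcons Nat 0 3 (vnil Nat)))
the term's type:
  Eq (Vec Nat 2) (vcons Nat 1 2 (vcons Nat 0 3 (vnil Nat))) (vcons Nat 1 2 (vcons Nat 0 3 (vnil Nat)))
observation: reduction starts at a beta-redex, and 3 normal-order steps reach the normal form.


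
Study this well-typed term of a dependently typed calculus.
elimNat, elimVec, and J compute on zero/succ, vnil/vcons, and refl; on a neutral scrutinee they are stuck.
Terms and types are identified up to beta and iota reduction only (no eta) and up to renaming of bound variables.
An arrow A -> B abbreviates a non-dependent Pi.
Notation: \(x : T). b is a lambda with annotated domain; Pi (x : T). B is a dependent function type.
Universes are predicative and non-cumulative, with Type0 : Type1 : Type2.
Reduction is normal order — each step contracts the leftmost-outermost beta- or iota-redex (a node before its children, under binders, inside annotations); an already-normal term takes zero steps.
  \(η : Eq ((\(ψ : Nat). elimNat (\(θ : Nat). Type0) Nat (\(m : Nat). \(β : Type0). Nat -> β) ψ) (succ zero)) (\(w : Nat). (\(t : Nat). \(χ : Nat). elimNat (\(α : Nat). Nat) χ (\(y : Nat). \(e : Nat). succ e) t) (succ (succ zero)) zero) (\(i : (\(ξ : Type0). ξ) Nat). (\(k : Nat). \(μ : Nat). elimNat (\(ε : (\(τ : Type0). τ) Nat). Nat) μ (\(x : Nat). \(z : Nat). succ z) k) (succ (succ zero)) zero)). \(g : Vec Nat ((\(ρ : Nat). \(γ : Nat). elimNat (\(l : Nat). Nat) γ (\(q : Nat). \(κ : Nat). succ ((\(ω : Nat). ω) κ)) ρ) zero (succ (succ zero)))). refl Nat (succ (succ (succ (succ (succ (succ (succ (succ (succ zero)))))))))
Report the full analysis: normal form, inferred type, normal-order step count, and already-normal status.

resulting normal form:
  \(η : Eq (Nat -> Nat) (\(ψ : Nat). succ (succ zero)) (\(θ : Nat). succ (succ zero))). \(m : Vec Nat (succ (succ zero))). refl Nat (succ (succ (succ (succ (succ (succ (succ (succ (succ zero)))))))))
type:
  Eq (Nat -> Nat) (\(η : Nat). succ (succ zero)) (\(ψ : Nat). succ (succ zero)) -> Vec Nat (succ (succ zero)) -> Eq Nat (succ (succ (succ (succ (succ (succ (succ (succ (succ zero))))))))) (succ (succ (succ (succ (succ (succ (succ (succ (succ zero)))))))))
normal-order step count: 27
already normal: no
first contracted redex: a beta-redex


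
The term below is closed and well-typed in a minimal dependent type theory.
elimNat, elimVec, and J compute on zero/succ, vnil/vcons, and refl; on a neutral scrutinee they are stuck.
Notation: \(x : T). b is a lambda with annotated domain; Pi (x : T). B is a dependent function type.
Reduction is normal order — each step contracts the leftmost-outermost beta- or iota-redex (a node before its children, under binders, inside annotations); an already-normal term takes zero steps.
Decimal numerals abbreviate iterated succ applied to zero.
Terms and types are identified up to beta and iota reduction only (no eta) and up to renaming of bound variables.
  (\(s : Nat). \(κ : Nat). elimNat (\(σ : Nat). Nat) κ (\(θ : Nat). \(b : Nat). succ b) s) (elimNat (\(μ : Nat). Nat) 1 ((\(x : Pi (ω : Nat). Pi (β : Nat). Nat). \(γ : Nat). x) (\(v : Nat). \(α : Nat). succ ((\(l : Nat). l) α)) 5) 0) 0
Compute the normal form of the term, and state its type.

resulting normal form:
  1
inferred type:
  Nat


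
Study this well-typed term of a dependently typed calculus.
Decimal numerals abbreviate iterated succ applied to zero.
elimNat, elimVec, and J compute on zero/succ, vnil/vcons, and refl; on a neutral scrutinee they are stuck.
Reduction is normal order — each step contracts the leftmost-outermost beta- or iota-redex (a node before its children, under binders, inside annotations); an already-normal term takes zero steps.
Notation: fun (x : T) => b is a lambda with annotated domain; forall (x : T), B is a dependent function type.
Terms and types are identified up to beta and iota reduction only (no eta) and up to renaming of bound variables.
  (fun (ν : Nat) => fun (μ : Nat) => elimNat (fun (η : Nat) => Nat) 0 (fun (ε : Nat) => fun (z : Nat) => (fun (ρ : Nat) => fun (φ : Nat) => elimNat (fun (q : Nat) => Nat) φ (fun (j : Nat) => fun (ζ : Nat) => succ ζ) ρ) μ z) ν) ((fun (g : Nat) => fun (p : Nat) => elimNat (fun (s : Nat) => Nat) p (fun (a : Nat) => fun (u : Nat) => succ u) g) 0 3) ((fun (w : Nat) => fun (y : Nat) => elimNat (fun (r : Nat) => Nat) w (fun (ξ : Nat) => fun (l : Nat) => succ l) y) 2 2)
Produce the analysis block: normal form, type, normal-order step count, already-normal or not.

reduced normal form:
  12
inferred type:
  Nat
steps to reach normal form (normal order): 39
started in normal form: no
first redex: a beta-redex


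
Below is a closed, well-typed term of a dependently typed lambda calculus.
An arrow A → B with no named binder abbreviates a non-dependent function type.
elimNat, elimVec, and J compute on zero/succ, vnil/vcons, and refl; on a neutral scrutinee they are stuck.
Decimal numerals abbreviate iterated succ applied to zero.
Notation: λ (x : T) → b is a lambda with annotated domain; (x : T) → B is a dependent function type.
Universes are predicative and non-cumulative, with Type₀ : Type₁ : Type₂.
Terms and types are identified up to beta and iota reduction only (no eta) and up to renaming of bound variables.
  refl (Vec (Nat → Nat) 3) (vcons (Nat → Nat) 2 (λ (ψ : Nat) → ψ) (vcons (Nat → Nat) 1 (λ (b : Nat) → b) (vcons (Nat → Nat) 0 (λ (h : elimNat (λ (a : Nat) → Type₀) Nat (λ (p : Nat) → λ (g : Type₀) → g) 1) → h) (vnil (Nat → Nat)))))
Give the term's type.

type:
  Eq (Vec (Nat → Nat) 3) (vcons (Nat → Nat) 2 (λ (ψ : Nat) → ψ) (vcons (Nat → Nat) 1 (λ (b : Nat) → b) (vcons (Nat → Nat) 0 (λ (h : Nat) → h) (vnil (Nat → Nat))))) (vcons (Nat → Nat) 2 (λ (a : Nat) → a) (vcons (Nat → Nat) 1 (λ (p : Nat) → p) (vcons (Nat → Nat) 0 (λ (g : Nat) → g) (vnil (Nat → Nat)))))
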